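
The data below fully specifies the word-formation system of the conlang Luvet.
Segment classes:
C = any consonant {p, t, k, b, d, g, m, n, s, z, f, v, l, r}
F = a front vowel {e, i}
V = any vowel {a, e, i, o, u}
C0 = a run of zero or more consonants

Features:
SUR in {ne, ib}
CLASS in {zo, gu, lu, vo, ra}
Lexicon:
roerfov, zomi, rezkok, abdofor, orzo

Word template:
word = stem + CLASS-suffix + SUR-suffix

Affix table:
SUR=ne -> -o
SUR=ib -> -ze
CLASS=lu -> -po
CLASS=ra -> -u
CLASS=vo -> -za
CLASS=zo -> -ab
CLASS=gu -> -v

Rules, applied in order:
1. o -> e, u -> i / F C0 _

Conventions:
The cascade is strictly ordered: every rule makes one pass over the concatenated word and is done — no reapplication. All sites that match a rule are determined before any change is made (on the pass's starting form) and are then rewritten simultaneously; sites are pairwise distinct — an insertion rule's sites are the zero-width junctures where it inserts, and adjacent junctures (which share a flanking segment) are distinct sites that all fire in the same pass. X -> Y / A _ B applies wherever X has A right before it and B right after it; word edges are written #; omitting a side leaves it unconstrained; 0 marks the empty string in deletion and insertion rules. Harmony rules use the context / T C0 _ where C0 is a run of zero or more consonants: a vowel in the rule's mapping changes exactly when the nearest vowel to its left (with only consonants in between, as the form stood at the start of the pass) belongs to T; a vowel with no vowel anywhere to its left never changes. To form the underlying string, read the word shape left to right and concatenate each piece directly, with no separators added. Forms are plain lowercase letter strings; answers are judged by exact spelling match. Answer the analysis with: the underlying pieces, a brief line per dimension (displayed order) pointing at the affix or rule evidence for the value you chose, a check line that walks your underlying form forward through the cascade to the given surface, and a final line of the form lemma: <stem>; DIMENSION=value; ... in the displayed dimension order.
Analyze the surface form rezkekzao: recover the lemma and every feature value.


underlying: rezkok-za-o
SUR=ne - signalled by the affix -o
CLASS=vo - signalled by the affix -za
check: rezkokzao -> rezkekzao
lemma: rezkok; SUR=ne; CLASS=vo


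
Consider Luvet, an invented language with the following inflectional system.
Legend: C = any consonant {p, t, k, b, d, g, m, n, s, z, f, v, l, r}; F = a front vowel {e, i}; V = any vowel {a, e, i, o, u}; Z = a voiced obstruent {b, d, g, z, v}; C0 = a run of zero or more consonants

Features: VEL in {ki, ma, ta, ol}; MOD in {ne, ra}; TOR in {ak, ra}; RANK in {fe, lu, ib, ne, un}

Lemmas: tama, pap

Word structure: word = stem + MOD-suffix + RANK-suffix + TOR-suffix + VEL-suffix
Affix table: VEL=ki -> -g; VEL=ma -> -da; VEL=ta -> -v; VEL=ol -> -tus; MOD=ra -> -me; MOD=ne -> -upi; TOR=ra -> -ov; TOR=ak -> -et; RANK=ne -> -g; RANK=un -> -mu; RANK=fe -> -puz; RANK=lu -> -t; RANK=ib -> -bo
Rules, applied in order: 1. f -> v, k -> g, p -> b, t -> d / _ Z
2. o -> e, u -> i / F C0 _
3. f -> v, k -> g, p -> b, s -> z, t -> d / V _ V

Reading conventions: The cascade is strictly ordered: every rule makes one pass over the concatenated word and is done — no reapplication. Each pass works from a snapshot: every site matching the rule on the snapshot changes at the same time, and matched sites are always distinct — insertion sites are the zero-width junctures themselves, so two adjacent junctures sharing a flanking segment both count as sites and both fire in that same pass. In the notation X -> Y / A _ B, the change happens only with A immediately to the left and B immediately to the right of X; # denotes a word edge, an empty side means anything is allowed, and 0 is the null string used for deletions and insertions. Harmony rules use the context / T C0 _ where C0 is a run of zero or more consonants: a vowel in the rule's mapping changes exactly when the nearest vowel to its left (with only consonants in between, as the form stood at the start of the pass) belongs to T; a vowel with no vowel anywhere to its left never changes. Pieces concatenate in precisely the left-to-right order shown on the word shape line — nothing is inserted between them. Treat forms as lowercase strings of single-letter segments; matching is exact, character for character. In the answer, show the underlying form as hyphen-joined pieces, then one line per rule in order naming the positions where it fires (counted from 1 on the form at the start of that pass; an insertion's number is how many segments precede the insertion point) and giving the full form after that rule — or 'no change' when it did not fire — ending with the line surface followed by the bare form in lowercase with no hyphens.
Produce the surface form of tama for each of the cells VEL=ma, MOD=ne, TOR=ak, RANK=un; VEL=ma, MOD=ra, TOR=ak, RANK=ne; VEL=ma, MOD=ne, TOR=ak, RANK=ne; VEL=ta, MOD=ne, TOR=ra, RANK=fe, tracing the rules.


cell VEL=ma, MOD=ne, TOR=ak, RANK=un:
underlying: tama-upi-mu-et-da
1. f -> v, k -> g, p -> b, t -> d / _ Z: fires at position(s) 11: tamaupimuedda
2. o -> e, u -> i / F C0 _: fires at position(s) 9: tamaupimiedda
3. f -> v, k -> g, p -> b, s -> z, t -> d / V _ V: fires at position(s) 6: tamaubimiedda
surface: tamaubimiedda

cell VEL=ma, MOD=ra, TOR=ak, RANK=ne:
underlying: tama-me-g-et-da
1. f -> v, k -> g, p -> b, t -> d / _ Z: fires at position(s) 9: tamamegedda
2. o -> e, u -> i / F C0 _: no change
3. f -> v, k -> g, p -> b, s -> z, t -> d / V _ V: no change
surface: tamamegedda

cell VEL=ma, MOD=ne, TOR=ak, RANK=ne:
underlying: tama-upi-g-et-da
1. f -> v, k -> g, p -> b, t -> d / _ Z: fires at position(s) 10: tamaupigedda
2. o -> e, u -> i / F C0 _: no change
3. f -> v, k -> g, p -> b, s -> z, t -> d / V _ V: fires at position(s) 6: tamaubigedda
surface: tamaubigedda

cell VEL=ta, MOD=ne, TOR=ra, RANK=fe:
underlying: tama-upi-puz-ov-v
1. f -> v, k -> g, p -> b, t -> d / _ Z: no change
2. o -> e, u -> i / F C0 _: fires at position(s) 9: tamaupipizovv
3. f -> v, k -> g, p -> b, s -> z, t -> d / V _ V: fires at position(s) 6, 8: tamaubibizovv
surface: tamaubibizovv


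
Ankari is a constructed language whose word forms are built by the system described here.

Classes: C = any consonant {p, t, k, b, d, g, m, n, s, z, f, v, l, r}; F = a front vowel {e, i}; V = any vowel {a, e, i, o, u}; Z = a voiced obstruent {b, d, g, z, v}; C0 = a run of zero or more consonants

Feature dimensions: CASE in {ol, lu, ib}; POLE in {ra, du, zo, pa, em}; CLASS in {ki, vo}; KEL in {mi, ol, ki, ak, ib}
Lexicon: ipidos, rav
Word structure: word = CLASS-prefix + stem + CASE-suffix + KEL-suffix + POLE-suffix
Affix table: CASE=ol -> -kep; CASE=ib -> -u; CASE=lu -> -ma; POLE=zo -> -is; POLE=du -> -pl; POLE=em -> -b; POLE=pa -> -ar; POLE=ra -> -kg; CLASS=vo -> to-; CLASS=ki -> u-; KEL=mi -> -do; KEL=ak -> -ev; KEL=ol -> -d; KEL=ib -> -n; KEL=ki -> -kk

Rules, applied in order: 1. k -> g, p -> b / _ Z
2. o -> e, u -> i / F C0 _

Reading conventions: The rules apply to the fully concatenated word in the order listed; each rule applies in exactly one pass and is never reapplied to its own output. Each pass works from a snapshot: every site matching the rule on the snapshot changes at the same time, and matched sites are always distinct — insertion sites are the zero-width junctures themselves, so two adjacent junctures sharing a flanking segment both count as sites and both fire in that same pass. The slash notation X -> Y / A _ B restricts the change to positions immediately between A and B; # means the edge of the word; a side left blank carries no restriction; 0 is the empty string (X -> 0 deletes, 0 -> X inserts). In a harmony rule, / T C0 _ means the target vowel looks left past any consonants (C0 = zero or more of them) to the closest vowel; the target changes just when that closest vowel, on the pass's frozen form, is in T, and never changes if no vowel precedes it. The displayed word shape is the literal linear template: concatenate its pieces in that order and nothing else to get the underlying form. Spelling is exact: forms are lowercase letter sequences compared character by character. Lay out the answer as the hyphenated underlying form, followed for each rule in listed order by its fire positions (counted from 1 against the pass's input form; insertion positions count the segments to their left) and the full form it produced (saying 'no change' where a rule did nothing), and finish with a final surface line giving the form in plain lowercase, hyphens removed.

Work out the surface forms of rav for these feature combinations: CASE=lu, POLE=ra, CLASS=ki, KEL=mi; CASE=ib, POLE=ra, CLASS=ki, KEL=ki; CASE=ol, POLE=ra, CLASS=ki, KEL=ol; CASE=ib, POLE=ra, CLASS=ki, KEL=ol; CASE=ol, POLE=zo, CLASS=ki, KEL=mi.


cell CASE=lu, POLE=ra, CLASS=ki, KEL=mi:
underlying: u-rav-ma-do-kg
1. k -> g, p -> b / _ Z: fires at position(s) 9: uravmadogg
2. o -> e, u -> i / F C0 _: no change
surface: uravmadogg

cell CASE=ib, POLE=ra, CLASS=ki, KEL=ki:
underlying: u-rav-u-kk-kg
1. k -> g, p -> b / _ Z: fires at position(s) 8: uravukkgg
2. o -> e, u -> i / F C0 _: no change
surface: uravukkgg

cell CASE=ol, POLE=ra, CLASS=ki, KEL=ol:
underlying: u-rav-kep-d-kg
1. k -> g, p -> b / _ Z: fires at position(s) 7, 9: uravkebdgg
2. o -> e, u -> i / F C0 _: no change
surface: uravkebdgg

cell CASE=ib, POLE=ra, CLASS=ki, KEL=ol:
underlying: u-rav-u-d-kg
1. k -> g, p -> b / _ Z: fires at position(s) 7: uravudgg
2. o -> e, u -> i / F C0 _: no change
surface: uravudgg

cell CASE=ol, POLE=zo, CLASS=ki, KEL=mi:
underlying: u-rav-kep-do-is
1. k -> g, p -> b / _ Z: fires at position(s) 7: uravkebdois
2. o -> e, u -> i / F C0 _: fires at position(s) 9: uravkebdeis
surface: uravkebdeis


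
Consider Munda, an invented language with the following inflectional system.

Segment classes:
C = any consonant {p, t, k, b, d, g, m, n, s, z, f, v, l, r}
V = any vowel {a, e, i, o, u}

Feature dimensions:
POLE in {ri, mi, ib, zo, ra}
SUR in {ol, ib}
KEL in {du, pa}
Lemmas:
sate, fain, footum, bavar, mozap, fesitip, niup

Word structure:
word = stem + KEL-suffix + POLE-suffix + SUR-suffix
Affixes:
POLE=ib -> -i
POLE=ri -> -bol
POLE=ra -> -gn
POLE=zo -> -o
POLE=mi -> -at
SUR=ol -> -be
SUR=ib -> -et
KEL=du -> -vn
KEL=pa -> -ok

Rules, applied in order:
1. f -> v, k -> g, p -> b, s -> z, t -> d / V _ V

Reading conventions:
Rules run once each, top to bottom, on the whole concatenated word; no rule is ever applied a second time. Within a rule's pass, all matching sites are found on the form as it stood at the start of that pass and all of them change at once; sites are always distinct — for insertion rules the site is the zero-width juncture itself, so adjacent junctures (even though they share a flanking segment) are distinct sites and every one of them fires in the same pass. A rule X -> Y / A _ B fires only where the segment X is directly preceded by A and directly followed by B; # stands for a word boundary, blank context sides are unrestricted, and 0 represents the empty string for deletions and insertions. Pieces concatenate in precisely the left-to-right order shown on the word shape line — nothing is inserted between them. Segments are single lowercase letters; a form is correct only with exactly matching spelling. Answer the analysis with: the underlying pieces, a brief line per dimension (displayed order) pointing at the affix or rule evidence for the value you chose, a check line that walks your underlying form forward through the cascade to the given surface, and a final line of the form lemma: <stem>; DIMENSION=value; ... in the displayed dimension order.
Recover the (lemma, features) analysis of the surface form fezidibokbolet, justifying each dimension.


underlying: fesitip-ok-bol-et
POLE=ri - signalled by the affix -bol
SUR=ib - signalled by the affix -et
KEL=pa - signalled by the affix -ok
check: fesitipokbolet -> fezidibokbolet
lemma: fesitip; POLE=ri; SUR=ib; KEL=pa


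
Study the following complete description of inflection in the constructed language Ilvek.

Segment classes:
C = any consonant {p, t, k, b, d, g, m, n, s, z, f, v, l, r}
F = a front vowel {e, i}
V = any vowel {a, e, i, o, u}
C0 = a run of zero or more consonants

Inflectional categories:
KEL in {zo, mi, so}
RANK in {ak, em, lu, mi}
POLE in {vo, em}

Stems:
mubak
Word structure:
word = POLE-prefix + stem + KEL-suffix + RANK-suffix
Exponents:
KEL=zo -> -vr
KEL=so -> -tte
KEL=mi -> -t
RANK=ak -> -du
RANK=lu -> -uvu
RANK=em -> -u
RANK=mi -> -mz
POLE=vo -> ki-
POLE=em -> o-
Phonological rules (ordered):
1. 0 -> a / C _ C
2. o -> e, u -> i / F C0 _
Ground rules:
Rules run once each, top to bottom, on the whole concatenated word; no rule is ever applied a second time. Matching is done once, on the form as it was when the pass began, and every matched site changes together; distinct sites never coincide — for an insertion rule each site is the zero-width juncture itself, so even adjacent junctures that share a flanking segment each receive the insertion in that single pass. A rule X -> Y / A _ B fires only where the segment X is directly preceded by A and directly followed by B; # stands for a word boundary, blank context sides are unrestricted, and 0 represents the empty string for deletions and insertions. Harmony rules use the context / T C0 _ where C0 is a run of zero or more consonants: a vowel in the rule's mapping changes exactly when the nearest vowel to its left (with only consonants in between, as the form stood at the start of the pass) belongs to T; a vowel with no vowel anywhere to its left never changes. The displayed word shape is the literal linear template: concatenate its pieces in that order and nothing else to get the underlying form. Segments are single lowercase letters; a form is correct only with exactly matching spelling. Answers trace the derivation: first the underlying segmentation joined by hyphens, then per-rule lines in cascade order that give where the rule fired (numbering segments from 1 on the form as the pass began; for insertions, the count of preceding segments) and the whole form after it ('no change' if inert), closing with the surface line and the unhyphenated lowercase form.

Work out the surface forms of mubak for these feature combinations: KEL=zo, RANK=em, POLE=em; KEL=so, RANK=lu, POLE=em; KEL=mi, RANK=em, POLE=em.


cell KEL=zo, RANK=em, POLE=em:
underlying: o-mubak-vr-u
1. 0 -> a / C _ C: inserts after position(s) 6, 7: omubakavaru
2. o -> e, u -> i / F C0 _: no change
surface: omubakavaru

cell KEL=so, RANK=lu, POLE=em:
underlying: o-mubak-tte-uvu
1. 0 -> a / C _ C: inserts after position(s) 6, 7: omubakatateuvu
2. o -> e, u -> i / F C0 _: fires at position(s) 12: omubakatateivu
surface: omubakatateivu

cell KEL=mi, RANK=em, POLE=em:
underlying: o-mubak-t-u
1. 0 -> a / C _ C: inserts after position(s) 6: omubakatu
2. o -> e, u -> i / F C0 _: no change
surface: omubakatu


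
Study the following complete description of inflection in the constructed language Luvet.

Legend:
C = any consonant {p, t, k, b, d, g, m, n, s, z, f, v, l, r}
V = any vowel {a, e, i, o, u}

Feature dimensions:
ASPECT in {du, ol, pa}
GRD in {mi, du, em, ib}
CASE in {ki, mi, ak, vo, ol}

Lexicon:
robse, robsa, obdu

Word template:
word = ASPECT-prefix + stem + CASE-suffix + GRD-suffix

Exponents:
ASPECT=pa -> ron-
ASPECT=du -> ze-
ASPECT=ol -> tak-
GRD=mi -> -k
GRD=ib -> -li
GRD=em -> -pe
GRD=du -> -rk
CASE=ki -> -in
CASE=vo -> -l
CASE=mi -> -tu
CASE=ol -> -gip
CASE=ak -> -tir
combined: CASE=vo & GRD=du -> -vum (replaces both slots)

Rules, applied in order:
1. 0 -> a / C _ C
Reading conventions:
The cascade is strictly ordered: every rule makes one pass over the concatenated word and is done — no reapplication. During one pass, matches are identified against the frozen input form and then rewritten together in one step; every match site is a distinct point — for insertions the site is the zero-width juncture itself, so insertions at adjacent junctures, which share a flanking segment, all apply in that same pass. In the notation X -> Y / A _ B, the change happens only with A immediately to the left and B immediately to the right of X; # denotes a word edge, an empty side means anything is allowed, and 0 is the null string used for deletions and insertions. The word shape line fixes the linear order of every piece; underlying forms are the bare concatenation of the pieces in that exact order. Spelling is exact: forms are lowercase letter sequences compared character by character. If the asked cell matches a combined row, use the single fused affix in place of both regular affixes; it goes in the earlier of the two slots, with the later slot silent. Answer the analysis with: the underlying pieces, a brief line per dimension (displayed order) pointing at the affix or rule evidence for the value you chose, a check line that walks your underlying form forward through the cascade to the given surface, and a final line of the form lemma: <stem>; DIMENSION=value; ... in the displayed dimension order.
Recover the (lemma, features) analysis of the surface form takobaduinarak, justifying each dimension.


underlying: tak-obdu-in-rk
ASPECT=ol - signalled by the affix tak-
GRD=du - signalled by the affix -rk
CASE=ki - signalled by the affix -in
check: takobduinrk -> takobaduinarak
lemma: obdu; ASPECT=ol; GRD=du; CASE=ki


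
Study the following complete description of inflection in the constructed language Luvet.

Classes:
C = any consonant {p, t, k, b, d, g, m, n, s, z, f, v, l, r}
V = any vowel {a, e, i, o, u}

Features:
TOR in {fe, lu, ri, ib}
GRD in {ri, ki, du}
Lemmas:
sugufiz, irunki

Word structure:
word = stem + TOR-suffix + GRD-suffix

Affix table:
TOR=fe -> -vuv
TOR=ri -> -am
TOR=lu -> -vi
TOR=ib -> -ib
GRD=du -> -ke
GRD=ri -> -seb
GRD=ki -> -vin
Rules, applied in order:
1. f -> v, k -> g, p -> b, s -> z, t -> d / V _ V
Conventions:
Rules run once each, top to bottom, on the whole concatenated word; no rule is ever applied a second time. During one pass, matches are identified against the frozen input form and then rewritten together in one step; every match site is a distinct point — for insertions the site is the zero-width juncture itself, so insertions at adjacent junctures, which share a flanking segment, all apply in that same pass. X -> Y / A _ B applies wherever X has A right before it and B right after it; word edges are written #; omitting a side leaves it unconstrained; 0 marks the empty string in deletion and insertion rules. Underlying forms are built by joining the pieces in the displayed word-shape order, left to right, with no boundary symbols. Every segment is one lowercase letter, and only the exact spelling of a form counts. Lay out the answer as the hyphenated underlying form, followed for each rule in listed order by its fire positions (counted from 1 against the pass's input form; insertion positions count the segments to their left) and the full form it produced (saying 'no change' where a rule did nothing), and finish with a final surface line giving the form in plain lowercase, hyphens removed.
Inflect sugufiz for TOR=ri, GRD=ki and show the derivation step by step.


underlying: sugufiz-am-vin
1. f -> v, k -> g, p -> b, s -> z, t -> d / V _ V: fires at position(s) 5: suguvizamvin
surface: suguvizamvin


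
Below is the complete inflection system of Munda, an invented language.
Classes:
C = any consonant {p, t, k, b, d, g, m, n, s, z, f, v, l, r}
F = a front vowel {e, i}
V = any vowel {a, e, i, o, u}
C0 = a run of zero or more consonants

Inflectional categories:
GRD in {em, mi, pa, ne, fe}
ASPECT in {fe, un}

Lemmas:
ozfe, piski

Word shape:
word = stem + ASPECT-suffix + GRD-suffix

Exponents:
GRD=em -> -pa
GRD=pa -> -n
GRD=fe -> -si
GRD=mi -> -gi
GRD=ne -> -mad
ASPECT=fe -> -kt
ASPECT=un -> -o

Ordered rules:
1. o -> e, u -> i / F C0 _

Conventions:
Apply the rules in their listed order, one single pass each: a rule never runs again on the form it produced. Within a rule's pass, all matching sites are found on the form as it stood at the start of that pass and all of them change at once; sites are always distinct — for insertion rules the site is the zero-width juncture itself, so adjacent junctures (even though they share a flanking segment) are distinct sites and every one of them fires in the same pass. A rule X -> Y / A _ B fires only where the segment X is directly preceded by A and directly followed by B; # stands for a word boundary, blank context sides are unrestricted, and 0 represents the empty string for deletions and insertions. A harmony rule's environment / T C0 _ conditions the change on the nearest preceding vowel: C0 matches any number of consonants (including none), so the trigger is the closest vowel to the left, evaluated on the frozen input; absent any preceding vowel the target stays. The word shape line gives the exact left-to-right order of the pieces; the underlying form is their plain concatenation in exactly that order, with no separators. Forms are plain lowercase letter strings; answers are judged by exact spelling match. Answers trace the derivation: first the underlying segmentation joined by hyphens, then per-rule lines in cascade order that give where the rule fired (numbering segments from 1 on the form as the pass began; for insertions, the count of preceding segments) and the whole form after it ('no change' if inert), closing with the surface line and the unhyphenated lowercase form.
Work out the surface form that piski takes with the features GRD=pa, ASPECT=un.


underlying: piski-o-n
1. o -> e, u -> i / F C0 _: fires at position(s) 6: piskien
surface: piskien


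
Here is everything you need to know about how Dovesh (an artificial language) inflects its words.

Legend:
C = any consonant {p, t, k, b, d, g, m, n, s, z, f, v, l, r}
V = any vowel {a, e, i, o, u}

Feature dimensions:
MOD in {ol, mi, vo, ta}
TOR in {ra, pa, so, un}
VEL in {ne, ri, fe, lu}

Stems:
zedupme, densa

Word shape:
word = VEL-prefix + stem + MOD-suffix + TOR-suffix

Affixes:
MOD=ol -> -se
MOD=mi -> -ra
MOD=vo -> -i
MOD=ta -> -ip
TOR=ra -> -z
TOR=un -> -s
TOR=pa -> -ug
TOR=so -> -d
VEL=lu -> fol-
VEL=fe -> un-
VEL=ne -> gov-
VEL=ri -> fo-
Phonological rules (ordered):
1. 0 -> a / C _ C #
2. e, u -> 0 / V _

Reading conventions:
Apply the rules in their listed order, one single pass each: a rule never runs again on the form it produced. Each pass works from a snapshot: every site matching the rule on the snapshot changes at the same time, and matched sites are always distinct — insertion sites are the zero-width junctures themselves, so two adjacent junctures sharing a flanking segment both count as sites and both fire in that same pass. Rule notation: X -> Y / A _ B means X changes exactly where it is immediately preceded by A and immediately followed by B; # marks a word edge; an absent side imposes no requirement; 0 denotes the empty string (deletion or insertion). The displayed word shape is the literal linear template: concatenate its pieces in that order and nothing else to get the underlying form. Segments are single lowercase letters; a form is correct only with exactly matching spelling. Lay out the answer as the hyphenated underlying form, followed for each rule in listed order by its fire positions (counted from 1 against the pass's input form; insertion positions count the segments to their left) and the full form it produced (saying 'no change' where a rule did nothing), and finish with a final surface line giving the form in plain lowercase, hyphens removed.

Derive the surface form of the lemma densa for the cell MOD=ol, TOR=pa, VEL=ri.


underlying: fo-densa-se-ug
1. 0 -> a / C _ C #: no change
2. e, u -> 0 / V _: fires at position(s) 10: fodensaseg
surface: fodensaseg


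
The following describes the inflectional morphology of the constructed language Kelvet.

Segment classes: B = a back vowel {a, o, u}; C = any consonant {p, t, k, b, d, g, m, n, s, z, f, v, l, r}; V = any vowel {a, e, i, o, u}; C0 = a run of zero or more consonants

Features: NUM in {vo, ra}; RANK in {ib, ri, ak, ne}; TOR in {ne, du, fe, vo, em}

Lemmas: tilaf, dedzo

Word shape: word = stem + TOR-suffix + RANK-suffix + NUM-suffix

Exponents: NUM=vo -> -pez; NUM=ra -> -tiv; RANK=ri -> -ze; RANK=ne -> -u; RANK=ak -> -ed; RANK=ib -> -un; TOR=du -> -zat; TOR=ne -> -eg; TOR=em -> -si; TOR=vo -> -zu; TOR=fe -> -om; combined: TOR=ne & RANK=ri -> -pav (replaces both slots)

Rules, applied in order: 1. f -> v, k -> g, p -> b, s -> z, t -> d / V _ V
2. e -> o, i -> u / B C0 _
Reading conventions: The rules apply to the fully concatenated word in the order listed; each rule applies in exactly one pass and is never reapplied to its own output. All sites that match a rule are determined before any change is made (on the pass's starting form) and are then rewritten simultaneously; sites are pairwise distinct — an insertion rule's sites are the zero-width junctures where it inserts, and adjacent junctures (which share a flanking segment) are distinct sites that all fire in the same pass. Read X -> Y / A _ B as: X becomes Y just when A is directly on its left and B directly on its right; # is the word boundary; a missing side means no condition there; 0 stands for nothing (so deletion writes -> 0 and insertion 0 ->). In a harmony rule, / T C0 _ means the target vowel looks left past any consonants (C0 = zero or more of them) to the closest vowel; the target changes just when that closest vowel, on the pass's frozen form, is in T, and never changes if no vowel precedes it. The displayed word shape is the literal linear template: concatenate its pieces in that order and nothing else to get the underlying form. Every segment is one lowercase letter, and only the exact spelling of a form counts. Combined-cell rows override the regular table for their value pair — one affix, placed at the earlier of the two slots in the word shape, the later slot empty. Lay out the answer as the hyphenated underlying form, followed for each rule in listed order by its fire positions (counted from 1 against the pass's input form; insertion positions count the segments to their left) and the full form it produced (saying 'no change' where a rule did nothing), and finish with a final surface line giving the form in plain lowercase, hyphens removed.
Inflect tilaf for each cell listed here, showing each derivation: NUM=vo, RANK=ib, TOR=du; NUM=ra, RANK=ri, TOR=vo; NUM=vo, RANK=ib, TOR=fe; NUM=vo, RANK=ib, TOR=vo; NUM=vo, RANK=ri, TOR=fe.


cell NUM=vo, RANK=ib, TOR=du:
underlying: tilaf-zat-un-pez
1. f -> v, k -> g, p -> b, s -> z, t -> d / V _ V: fires at position(s) 8: tilafzadunpez
2. e -> o, i -> u / B C0 _: fires at position(s) 12: tilafzadunpoz
surface: tilafzadunpoz

cell NUM=ra, RANK=ri, TOR=vo:
underlying: tilaf-zu-ze-tiv
1. f -> v, k -> g, p -> b, s -> z, t -> d / V _ V: fires at position(s) 10: tilafzuzediv
2. e -> o, i -> u / B C0 _: fires at position(s) 9: tilafzuzodiv
surface: tilafzuzodiv

cell NUM=vo, RANK=ib, TOR=fe:
underlying: tilaf-om-un-pez
1. f -> v, k -> g, p -> b, s -> z, t -> d / V _ V: fires at position(s) 5: tilavomunpez
2. e -> o, i -> u / B C0 _: fires at position(s) 11: tilavomunpoz
surface: tilavomunpoz

cell NUM=vo, RANK=ib, TOR=vo:
underlying: tilaf-zu-un-pez
1. f -> v, k -> g, p -> b, s -> z, t -> d / V _ V: no change
2. e -> o, i -> u / B C0 _: fires at position(s) 11: tilafzuunpoz
surface: tilafzuunpoz

cell NUM=vo, RANK=ri, TOR=fe:
underlying: tilaf-om-ze-pez
1. f -> v, k -> g, p -> b, s -> z, t -> d / V _ V: fires at position(s) 5, 10: tilavomzebez
2. e -> o, i -> u / B C0 _: fires at position(s) 9: tilavomzobez
surface: tilavomzobez


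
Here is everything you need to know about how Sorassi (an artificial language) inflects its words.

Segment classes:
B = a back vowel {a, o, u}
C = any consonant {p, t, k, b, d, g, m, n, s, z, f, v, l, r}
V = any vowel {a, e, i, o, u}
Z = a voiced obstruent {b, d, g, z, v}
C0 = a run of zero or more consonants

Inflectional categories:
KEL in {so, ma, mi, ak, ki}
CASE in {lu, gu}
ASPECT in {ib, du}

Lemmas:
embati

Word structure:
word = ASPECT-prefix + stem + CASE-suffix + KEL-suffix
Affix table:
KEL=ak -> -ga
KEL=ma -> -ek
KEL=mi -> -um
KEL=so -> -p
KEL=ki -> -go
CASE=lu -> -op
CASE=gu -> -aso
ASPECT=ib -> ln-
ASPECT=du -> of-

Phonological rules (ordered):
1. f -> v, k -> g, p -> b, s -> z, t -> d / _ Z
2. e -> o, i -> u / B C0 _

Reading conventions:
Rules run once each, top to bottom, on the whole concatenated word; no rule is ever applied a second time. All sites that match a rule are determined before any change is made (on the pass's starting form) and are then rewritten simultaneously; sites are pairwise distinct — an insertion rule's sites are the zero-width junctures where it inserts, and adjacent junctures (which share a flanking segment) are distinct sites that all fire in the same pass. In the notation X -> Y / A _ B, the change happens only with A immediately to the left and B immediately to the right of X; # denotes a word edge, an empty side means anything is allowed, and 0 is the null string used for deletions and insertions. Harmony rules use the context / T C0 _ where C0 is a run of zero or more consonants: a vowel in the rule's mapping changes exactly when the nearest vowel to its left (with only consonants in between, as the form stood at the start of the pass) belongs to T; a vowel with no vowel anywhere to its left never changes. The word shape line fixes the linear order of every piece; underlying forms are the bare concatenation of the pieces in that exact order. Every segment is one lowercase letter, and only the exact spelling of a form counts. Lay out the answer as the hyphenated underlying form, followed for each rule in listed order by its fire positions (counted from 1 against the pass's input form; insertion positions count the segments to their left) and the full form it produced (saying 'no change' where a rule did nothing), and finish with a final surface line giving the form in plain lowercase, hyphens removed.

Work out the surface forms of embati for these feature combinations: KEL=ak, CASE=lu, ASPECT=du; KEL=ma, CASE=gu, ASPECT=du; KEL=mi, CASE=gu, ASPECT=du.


cell KEL=ak, CASE=lu, ASPECT=du:
underlying: of-embati-op-ga
1. f -> v, k -> g, p -> b, s -> z, t -> d / _ Z: fires at position(s) 10: ofembatiobga
2. e -> o, i -> u / B C0 _: fires at position(s) 3, 8: ofombatuobga
surface: ofombatuobga

cell KEL=ma, CASE=gu, ASPECT=du:
underlying: of-embati-aso-ek
1. f -> v, k -> g, p -> b, s -> z, t -> d / _ Z: no change
2. e -> o, i -> u / B C0 _: fires at position(s) 3, 8, 12: ofombatuasook
surface: ofombatuasook

cell KEL=mi, CASE=gu, ASPECT=du:
underlying: of-embati-aso-um
1. f -> v, k -> g, p -> b, s -> z, t -> d / _ Z: no change
2. e -> o, i -> u / B C0 _: fires at position(s) 3, 8: ofombatuasoum
surface: ofombatuasoum


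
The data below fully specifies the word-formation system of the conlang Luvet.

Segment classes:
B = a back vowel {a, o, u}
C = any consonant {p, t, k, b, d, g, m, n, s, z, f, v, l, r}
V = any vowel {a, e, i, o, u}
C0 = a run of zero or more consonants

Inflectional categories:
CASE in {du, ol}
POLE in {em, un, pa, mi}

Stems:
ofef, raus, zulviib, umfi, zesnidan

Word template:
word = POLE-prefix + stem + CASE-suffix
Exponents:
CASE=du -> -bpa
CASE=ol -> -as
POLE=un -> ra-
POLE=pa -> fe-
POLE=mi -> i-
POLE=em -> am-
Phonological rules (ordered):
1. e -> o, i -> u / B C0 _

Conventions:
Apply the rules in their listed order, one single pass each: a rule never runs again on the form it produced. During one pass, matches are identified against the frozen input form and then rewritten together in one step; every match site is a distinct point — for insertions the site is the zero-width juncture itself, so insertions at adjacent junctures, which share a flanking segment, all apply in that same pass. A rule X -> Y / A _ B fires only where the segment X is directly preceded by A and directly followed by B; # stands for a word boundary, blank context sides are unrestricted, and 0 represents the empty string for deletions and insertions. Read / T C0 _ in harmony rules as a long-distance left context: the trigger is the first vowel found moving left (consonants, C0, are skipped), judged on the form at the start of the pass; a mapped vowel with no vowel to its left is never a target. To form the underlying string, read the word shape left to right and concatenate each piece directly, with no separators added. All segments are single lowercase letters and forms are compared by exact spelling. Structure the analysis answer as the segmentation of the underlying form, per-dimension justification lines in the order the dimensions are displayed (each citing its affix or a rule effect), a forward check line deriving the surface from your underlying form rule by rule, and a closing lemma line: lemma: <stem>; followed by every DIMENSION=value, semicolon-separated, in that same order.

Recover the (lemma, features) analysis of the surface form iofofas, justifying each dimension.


underlying: i-ofef-as
CASE=ol - signalled by the affix -as
POLE=mi - signalled by the affix i-
check: iofefas -> iofofas
lemma: ofef; CASE=ol; POLE=mi


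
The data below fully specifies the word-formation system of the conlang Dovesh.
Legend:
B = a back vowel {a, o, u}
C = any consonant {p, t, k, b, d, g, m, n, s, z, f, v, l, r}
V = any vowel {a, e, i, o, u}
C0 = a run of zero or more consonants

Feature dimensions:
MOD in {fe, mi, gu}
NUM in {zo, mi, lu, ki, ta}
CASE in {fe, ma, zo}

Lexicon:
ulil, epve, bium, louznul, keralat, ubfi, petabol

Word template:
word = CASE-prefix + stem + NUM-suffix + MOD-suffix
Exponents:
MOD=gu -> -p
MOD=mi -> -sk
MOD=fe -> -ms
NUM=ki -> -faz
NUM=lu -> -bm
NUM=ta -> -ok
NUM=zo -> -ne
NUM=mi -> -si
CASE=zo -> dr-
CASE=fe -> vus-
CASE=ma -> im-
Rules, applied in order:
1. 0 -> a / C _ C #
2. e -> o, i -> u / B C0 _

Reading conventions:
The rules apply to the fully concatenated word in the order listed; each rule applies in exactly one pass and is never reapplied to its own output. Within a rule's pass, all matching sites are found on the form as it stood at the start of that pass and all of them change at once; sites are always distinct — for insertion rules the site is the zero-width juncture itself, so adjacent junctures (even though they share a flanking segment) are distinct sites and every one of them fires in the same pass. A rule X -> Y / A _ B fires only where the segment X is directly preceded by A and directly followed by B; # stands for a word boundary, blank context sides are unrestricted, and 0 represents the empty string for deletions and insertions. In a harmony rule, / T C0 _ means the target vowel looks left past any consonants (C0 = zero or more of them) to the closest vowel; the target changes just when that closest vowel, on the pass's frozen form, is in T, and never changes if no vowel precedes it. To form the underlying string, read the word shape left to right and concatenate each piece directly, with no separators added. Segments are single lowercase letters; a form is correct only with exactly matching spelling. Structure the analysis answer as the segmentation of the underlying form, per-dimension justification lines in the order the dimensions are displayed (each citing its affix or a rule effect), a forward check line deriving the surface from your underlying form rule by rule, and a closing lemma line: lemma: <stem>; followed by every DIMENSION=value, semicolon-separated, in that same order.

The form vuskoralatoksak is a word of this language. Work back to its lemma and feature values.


underlying: vus-keralat-ok-sk
MOD=mi - signalled by the affix -sk
NUM=ta - signalled by the affix -ok
CASE=fe - signalled by the affix vus-
check: vuskeralatoksk -> vuskeralatoksak -> vuskoralatoksak
lemma: keralat; MOD=mi; NUM=ta; CASE=fe


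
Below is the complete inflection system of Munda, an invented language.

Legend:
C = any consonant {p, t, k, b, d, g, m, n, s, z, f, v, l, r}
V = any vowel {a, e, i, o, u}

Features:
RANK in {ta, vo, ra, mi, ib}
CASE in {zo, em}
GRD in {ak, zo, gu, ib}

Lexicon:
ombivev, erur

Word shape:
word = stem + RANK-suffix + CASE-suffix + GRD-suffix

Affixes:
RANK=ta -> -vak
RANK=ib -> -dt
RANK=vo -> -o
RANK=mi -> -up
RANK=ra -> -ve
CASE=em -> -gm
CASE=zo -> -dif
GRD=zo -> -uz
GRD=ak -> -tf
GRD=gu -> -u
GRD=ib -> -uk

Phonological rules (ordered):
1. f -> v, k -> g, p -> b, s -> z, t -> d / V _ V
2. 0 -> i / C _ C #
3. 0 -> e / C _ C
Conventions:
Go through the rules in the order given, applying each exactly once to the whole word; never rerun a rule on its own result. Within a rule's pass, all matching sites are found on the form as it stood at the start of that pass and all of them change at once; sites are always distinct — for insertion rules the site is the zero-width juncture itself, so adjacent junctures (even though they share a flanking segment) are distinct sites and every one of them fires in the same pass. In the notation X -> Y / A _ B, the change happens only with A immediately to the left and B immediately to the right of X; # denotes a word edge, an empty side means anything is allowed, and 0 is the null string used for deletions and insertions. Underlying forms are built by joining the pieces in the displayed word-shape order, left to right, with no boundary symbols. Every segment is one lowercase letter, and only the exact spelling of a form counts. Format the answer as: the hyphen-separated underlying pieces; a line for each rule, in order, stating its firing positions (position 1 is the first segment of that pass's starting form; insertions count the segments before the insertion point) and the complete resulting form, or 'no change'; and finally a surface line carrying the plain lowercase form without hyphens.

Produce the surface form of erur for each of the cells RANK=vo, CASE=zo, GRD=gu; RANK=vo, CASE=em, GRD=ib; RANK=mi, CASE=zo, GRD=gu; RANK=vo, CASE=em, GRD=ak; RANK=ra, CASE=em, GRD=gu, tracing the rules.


cell RANK=vo, CASE=zo, GRD=gu:
underlying: erur-o-dif-u
1. f -> v, k -> g, p -> b, s -> z, t -> d / V _ V: fires at position(s) 8: erurodivu
2. 0 -> i / C _ C #: no change
3. 0 -> e / C _ C: no change
surface: erurodivu

cell RANK=vo, CASE=em, GRD=ib:
underlying: erur-o-gm-uk
1. f -> v, k -> g, p -> b, s -> z, t -> d / V _ V: no change
2. 0 -> i / C _ C #: no change
3. 0 -> e / C _ C: inserts after position(s) 6: erurogemuk
surface: erurogemuk

cell RANK=mi, CASE=zo, GRD=gu:
underlying: erur-up-dif-u
1. f -> v, k -> g, p -> b, s -> z, t -> d / V _ V: fires at position(s) 9: erurupdivu
2. 0 -> i / C _ C #: no change
3. 0 -> e / C _ C: inserts after position(s) 6: erurupedivu
surface: erurupedivu

cell RANK=vo, CASE=em, GRD=ak:
underlying: erur-o-gm-tf
1. f -> v, k -> g, p -> b, s -> z, t -> d / V _ V: no change
2. 0 -> i / C _ C #: inserts after position(s) 8: erurogmtif
3. 0 -> e / C _ C: inserts after position(s) 6, 7: erurogemetif
surface: erurogemetif

cell RANK=ra, CASE=em, GRD=gu:
underlying: erur-ve-gm-u
1. f -> v, k -> g, p -> b, s -> z, t -> d / V _ V: no change
2. 0 -> i / C _ C #: no change
3. 0 -> e / C _ C: inserts after position(s) 4, 7: erurevegemu
surface: erurevegemu


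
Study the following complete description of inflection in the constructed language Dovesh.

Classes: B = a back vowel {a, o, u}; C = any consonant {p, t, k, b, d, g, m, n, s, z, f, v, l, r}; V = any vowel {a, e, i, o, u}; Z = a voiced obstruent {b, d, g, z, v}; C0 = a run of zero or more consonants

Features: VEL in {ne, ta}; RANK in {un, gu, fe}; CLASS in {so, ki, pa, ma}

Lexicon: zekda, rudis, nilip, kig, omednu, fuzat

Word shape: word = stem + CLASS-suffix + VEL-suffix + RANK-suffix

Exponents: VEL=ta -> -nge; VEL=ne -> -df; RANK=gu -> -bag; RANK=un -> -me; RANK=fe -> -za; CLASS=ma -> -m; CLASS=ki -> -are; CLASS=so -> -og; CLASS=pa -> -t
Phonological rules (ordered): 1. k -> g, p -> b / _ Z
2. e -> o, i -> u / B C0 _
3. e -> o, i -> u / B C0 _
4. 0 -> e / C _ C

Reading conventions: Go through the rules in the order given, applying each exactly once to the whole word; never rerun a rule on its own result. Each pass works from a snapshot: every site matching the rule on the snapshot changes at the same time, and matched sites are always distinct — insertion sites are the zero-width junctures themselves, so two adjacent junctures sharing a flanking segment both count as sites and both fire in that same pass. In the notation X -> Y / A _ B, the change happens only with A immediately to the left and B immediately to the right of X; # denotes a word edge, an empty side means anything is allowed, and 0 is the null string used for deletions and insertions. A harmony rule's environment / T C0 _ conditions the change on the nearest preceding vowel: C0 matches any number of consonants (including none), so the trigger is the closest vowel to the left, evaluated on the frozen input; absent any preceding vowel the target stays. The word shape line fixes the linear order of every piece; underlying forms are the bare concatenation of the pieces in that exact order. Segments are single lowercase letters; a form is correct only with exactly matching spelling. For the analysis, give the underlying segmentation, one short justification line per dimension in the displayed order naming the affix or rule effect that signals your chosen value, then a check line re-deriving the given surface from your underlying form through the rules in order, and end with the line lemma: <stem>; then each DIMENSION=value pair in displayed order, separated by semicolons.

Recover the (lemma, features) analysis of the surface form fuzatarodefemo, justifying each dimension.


underlying: fuzat-are-df-me
VEL=ne - signalled by the affix -df
RANK=un - signalled by the affix -me
CLASS=ki - signalled by the affix -are
check: fuzataredfme -> fuzataredfme -> fuzatarodfme -> fuzatarodfmo -> fuzatarodefemo
lemma: fuzat; VEL=ne; RANK=un; CLASS=ki
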